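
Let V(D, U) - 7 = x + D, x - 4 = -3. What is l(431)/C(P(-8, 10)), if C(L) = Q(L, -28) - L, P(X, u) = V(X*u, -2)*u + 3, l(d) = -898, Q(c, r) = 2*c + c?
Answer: 449/717 ≈ 0.62622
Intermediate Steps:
Q(c, r) = 3*c
x = 1 (x = 4 - 3 = 1)
V(D, U) = 8 + D (V(D, U) = 7 + (1 + D) = 8 + D)
P(X, u) = 3 + u*(8 + X*u) (P(X, u) = (8 + X*u)*u + 3 = u*(8 + X*u) + 3 = 3 + u*(8 + X*u))
C(L) = 2*L (C(L) = 3*L - L = 2*L)
l(431)/C(P(-8, 10)) = -898*1/(2*(3 + 10*(8 - 8*10))) = -898*1/(2*(3 + 10*(8 - 80))) = -898*1/(2*(3 + 10*(-72))) = -898*1/(2*(3 - 720)) = -898/(2*(-717)) = -898/(-1434) = -898*(-1/1434) = 449/717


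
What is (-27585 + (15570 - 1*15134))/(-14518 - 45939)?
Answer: 27149/60457 ≈ 0.44906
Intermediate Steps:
(-27585 + (15570 - 1*15134))/(-14518 - 45939) = (-27585 + (15570 - 15134))/(-60457) = (-27585 + 436)*(-1/60457) = -27149*(-1/60457) = 27149/60457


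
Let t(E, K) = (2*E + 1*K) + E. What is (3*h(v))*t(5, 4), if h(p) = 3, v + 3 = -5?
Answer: 171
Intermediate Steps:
v = -8 (v = -3 - 5 = -8)
t(E, K) = K + 3*E (t(E, K) = (2*E + K) + E = (K + 2*E) + E = K + 3*E)
(3*h(v))*t(5, 4) = (3*3)*(4 + 3*5) = 9*(4 + 15) = 9*19 = 171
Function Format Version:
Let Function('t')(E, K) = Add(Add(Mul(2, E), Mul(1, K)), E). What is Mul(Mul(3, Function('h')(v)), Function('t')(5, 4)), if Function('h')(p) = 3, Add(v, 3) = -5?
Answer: 171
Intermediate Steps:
v = -8 (v = Add(-3, -5) = -8)
Function('t')(E, K) = Add(K, Mul(3, E)) (Function('t')(E, K) = Add(Add(Mul(2, E), K), E) = Add(Add(K, Mul(2, E)), E) = Add(K, Mul(3, E)))
Mul(Mul(3, Function('h')(v)), Function('t')(5, 4)) = Mul(Mul(3, 3), Add(4, Mul(3, 5))) = Mul(9, Add(4, 15)) = Mul(9, 19) = 171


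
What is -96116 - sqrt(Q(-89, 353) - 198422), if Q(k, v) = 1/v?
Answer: -96116 - I*sqrt(24725166645)/353 ≈ -96116.0 - 445.45*I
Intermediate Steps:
-96116 - sqrt(Q(-89, 353) - 198422) = -96116 - sqrt(1/353 - 198422) = -96116 - sqrt(-70042965/353) = -96116 - I*sqrt(24725166645)/353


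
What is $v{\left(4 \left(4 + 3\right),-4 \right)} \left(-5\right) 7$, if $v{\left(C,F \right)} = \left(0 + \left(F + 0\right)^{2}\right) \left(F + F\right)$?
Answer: $4480$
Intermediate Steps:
$v{\left(C,F \right)} = 2 F^{3}$ ($v{\left(C,F \right)} = \left(0 + F^{2}\right) 2 F = F^{2} \cdot 2 F = 2 F^{3}$)
$v{\left(4 \left(4 + 3\right),-4 \right)} \left(-5\right) 7 = 2 \left(-4\right)^{3} \left(-5\right) 7 = 2 \left(-64\right) \left(-5\right) 7 = \left(-128\right) \left(-5\right) 7 = 640 \cdot 7 = 4480$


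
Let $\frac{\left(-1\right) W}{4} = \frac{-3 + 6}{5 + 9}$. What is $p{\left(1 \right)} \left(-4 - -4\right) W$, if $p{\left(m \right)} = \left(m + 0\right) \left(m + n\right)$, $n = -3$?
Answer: $0$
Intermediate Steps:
$W = - \frac{6}{7}$ ($W = - 4 \frac{-3 + 6}{5 + 9} = - 4 \cdot \frac{3}{14} = - 4 \cdot 3 \cdot \frac{1}{14} = \left(-4\right) \frac{3}{14} = - \frac{6}{7} \approx -0.85714$)
$p{\left(m \right)} = m \left(-3 + m\right)$ ($p{\left(m \right)} = \left(m + 0\right) \left(m - 3\right) = m \left(-3 + m\right)$)
$p{\left(1 \right)} \left(-4 - -4\right) W = 1 \left(-3 + 1\right) \left(-4 - -4\right) \left(- \frac{6}{7}\right) = 1 \left(-2\right) \left(-4 + 4\right) \left(- \frac{6}{7}\right) = \left(-2\right) 0 \left(- \frac{6}{7}\right) = 0 \left(- \frac{6}{7}\right) = 0$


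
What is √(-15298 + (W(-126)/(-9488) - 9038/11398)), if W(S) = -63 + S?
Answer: 7*I*√57054145425093291/13518028 ≈ 123.69*I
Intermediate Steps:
√(-15298 + (W(-126)/(-9488) - 9038/11398)) = √(-15298 + ((-63 - 126)/(-9488) - 9038/11398)) = √(-15298 + (-189*(-1/9488) - 9038*1/11398)) = √(-15298 + (189/9488 - 4519/5699)) = √(-15298 - 41799161/54072112) = √(-827236968537/54072112) = 7*I*√57054145425093291/13518028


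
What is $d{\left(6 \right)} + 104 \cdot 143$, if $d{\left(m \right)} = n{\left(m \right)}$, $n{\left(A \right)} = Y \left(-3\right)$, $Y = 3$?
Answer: $14863$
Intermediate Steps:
$n{\left(A \right)} = -9$ ($n{\left(A \right)} = 3 \left(-3\right) = -9$)
$d{\left(m \right)} = -9$
$d{\left(6 \right)} + 104 \cdot 143 = -9 + 104 \cdot 143 = -9 + 14872 = 14863$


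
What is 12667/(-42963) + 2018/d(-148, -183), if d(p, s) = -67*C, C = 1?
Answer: -87548023/2878521 ≈ -30.414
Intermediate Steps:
d(p, s) = -67 (d(p, s) = -67*1 = -67)
12667/(-42963) + 2018/d(-148, -183) = 12667/(-42963) + 2018/(-67) = 12667*(-1/42963) + 2018*(-1/67) = -12667/42963 - 2018/67 = -87548023/2878521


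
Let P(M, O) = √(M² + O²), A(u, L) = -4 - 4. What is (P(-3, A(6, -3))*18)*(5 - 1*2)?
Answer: 54*√73 ≈ 461.38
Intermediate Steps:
A(u, L) = -8
(P(-3, A(6, -3))*18)*(5 - 1*2) = (√((-3)² + (-8)²)*18)*(5 - 1*2) = (√(9 + 64)*18)*(5 - 2) = (√73*18)*3 = (18*√73)*3 = 54*√73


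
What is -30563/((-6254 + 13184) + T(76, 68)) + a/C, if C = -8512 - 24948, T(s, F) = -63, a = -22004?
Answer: -31126304/8206065 ≈ -3.7931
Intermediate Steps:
C = -33460
-30563/((-6254 + 13184) + T(76, 68)) + a/C = -30563/((-6254 + 13184) - 63) - 22004/(-33460) = -30563/(6930 - 63) - 22004*(-1/33460) = -30563/6867 + 5501/8365 = -31126304/8206065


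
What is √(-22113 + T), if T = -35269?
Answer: I*√57382 ≈ 239.55*I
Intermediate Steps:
√(-22113 + T) = √(-22113 - 35269) = √(-57382) = I*√57382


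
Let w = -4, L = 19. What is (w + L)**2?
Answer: 225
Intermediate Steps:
(w + L)**2 = (-4 + 19)**2 = 15**2 = 225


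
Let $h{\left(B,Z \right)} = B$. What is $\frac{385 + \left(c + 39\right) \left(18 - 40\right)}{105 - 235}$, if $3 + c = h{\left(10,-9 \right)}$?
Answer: $\frac{627}{130} \approx 4.8231$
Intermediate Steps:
$c = 7$ ($c = -3 + 10 = 7$)
$\frac{385 + \left(c + 39\right) \left(18 - 40\right)}{105 - 235} = \frac{385 + \left(7 + 39\right) \left(18 - 40\right)}{105 - 235} = \frac{385 + 46 \left(-22\right)}{-130} = \left(385 - 1012\right) \left(- \frac{1}{130}\right) = \left(-627\right) \left(- \frac{1}{130}\right) = \frac{627}{130}$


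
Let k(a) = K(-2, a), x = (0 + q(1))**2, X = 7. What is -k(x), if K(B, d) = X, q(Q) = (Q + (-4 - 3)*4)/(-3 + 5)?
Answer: -7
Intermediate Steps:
q(Q) = -14 + Q/2 (q(Q) = (Q - 7*4)/2 = (Q - 28)*(1/2) = (-28 + Q)*(1/2) = -14 + Q/2)
K(B, d) = 7
x = 729/4 (x = (0 + (-14 + (1/2)*1))**2 = (0 + (-14 + 1/2))**2 = (0 - 27/2)**2 = (-27/2)**2 = 729/4 ≈ 182.25)
k(a) = 7
-k(x) = -1*7 = -7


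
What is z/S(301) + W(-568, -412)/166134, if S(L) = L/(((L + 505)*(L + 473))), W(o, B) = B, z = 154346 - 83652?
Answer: 85195886927542/581469 ≈ 1.4652e+8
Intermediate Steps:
z = 70694
S(L) = L/((473 + L)*(505 + L)) (S(L) = L/(((505 + L)*(473 + L))) = L/(((473 + L)*(505 + L))) = L*(1/((473 + L)*(505 + L))) = L/((473 + L)*(505 + L)))
z/S(301) + W(-568, -412)/166134 = 70694/((301/(238865 + 301**2 + 978*301))) - 412/166134 = 70694/((301/(238865 + 90601 + 294378))) - 412*1/166134 = 70694/((301/623844)) - 206/83067 = 70694/((301*(1/623844))) - 206/83067 = 70694/(7/14508) - 206/83067 = 70694*(14508/7) - 206/83067 = 1025628552/7 - 206/83067 = 85195886927542/581469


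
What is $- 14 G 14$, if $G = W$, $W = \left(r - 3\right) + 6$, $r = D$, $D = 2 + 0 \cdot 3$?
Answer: $-980$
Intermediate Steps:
$D = 2$ ($D = 2 + 0 = 2$)
$r = 2$
$W = 5$ ($W = \left(2 - 3\right) + 6 = -1 + 6 = 5$)
$G = 5$
$- 14 G 14 = \left(-14\right) 5 \cdot 14 = \left(-70\right) 14 = -980$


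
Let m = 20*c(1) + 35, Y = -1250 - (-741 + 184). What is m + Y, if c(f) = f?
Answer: -638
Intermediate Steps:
Y = -693 (Y = -1250 - 1*(-557) = -1250 + 557 = -693)
m = 55 (m = 20*1 + 35 = 20 + 35 = 55)
m + Y = 55 - 693 = -638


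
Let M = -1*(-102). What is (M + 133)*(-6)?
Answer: -1410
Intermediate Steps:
M = 102
(M + 133)*(-6) = (102 + 133)*(-6) = 235*(-6) = -1410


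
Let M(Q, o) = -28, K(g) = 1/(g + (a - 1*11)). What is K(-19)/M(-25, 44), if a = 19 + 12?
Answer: -1/28 ≈ -0.035714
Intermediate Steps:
a = 31
K(g) = 1/(20 + g) (K(g) = 1/(g + (31 - 1*11)) = 1/(g + (31 - 11)) = 1/(g + 20) = 1/(20 + g))
K(-19)/M(-25, 44) = 1/((20 - 19)*(-28)) = -1/28/1 = 1*(-1/28) = -1/28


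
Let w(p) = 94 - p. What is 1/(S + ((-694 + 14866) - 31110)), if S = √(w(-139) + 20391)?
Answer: -8469/143437610 - √1289/71718805 ≈ -5.9544e-5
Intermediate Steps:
S = 4*√1289 (S = √((94 - 1*(-139)) + 20391) = √((94 + 139) + 20391) = √(233 + 20391) = √20624 = 4*√1289 ≈ 143.61)
1/(S + ((-694 + 14866) - 31110)) = 1/(4*√1289 + ((-694 + 14866) - 31110)) = 1/(4*√1289 + (14172 - 31110)) = 1/(4*√1289 - 16938) = 1/(-16938 + 4*√1289)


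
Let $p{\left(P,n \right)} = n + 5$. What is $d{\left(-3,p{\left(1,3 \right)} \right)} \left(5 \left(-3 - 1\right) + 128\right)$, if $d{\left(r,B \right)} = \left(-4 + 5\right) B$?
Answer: $864$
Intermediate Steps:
$p{\left(P,n \right)} = 5 + n$
$d{\left(r,B \right)} = B$ ($d{\left(r,B \right)} = 1 B = B$)
$d{\left(-3,p{\left(1,3 \right)} \right)} \left(5 \left(-3 - 1\right) + 128\right) = \left(5 + 3\right) \left(5 \left(-3 - 1\right) + 128\right) = 8 \left(5 \left(-4\right) + 128\right) = 8 \left(-20 + 128\right) = 8 \cdot 108 = 864$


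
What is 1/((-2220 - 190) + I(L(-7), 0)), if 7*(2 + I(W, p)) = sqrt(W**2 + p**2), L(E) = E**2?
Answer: -1/2405 ≈ -0.00041580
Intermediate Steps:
I(W, p) = -2 + sqrt(W**2 + p**2)/7
1/((-2220 - 190) + I(L(-7), 0)) = 1/((-2220 - 190) + (-2 + sqrt(((-7)**2)**2 + 0**2)/7)) = 1/(-2410 + (-2 + sqrt(49**2 + 0)/7)) = 1/(-2410 + (-2 + sqrt(2401 + 0)/7)) = 1/(-2410 + (-2 + sqrt(2401)/7)) = 1/(-2410 + (-2 + (1/7)*49)) = 1/(-2410 + (-2 + 7)) = 1/(-2410 + 5) = 1/(-2405) = -1/2405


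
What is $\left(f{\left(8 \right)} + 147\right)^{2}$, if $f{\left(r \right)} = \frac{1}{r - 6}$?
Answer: $\frac{87025}{4} \approx 21756.0$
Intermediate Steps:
$f{\left(r \right)} = \frac{1}{-6 + r}$
$\left(f{\left(8 \right)} + 147\right)^{2} = \left(\frac{1}{-6 + 8} + 147\right)^{2} = \left(\frac{1}{2} + 147\right)^{2} = \left(\frac{295}{2}\right)^{2} = \frac{87025}{4}$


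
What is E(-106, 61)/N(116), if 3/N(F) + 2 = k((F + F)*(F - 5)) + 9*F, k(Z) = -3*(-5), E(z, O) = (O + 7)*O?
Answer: 4384436/3 ≈ 1.4615e+6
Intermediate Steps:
E(z, O) = O*(7 + O) (E(z, O) = (7 + O)*O = O*(7 + O))
k(Z) = 15
N(F) = 3/(13 + 9*F) (N(F) = 3/(-2 + (15 + 9*F)) = 3/(13 + 9*F))
E(-106, 61)/N(116) = (61*(7 + 61))/((3/(13 + 9*116))) = (61*68)/((3/(13 + 1044))) = 4148/((3/1057)) = 4148/((3*(1/1057))) = 4148/(3/1057) = 4148*(1057/3) = 4384436/3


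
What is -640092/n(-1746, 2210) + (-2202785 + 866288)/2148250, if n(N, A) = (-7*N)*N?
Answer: -2262104148347/3820235123250 ≈ -0.59214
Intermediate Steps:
n(N, A) = -7*N²
-640092/n(-1746, 2210) + (-2202785 + 866288)/2148250 = -640092/((-7*(-1746)²)) + (-2202785 + 866288)/2148250 = -640092/((-7*3048516)) - 1336497*1/2148250 = -640092/(-21339612) - 1336497/2148250 = -640092*(-1/21339612) - 1336497/2148250 = 53341/1778301 - 1336497/2148250 = -2262104148347/3820235123250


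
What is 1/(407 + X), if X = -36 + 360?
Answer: 1/731 ≈ 0.0013680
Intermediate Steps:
X = 324
1/(407 + X) = 1/(407 + 324) = 1/731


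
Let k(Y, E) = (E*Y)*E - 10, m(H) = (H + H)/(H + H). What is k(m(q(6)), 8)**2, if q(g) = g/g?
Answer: 2916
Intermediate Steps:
q(g) = 1
m(H) = 1 (m(H) = (2*H)/((2*H)) = (2*H)*(1/(2*H)) = 1)
k(Y, E) = -10 + Y*E**2 (k(Y, E) = Y*E**2 - 10 = -10 + Y*E**2)
k(m(q(6)), 8)**2 = (-10 + 1*8**2)**2 = (-10 + 1*64)**2 = (-10 + 64)**2 = 54**2 = 2916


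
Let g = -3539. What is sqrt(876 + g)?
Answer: I*sqrt(2663) ≈ 51.604*I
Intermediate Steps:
sqrt(876 + g) = sqrt(876 - 3539) = sqrt(-2663) = I*sqrt(2663)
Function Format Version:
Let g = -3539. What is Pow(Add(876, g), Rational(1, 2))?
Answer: Mul(I, Pow(2663, Rational(1, 2))) ≈ Mul(51.604, I)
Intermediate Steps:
Pow(Add(876, g), Rational(1, 2)) = Pow(Add(876, -3539), Rational(1, 2)) = Pow(-2663, Rational(1, 2)) = Mul(I, Pow(2663, Rational(1, 2)))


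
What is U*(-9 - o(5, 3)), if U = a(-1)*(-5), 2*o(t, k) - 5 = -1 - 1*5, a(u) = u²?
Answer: 85/2 ≈ 42.500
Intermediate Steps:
o(t, k) = -½ (o(t, k) = 5/2 + (-1 - 1*5)/2 = 5/2 + (-1 - 5)/2 = 5/2 + (½)*(-6) = 5/2 - 3 = -½)
U = -5 (U = (-1)²*(-5) = 1*(-5) = -5)
U*(-9 - o(5, 3)) = -5*(-9 - 1*(-½)) = -5*(-9 + ½) = -5*(-17/2) = 85/2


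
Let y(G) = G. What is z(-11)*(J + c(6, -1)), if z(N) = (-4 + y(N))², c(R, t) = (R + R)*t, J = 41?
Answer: 6525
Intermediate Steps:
c(R, t) = 2*R*t (c(R, t) = (2*R)*t = 2*R*t)
z(N) = (-4 + N)²
z(-11)*(J + c(6, -1)) = (-4 - 11)²*(41 + 2*6*(-1)) = (-15)²*(41 - 12) = 225*29 = 6525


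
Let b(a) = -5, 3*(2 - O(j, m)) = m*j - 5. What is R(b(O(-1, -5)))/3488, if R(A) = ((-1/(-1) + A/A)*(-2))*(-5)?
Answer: 5/872 ≈ 0.0057339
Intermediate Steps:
O(j, m) = 11/3 - j*m/3 (O(j, m) = 2 - (m*j - 5)/3 = 2 - (j*m - 5)/3 = 2 - (-5 + j*m)/3 = 2 + (5/3 - j*m/3) = 11/3 - j*m/3)
R(A) = 20 (R(A) = ((-1*(-1) + 1)*(-2))*(-5) = ((1 + 1)*(-2))*(-5) = (2*(-2))*(-5) = -4*(-5) = 20)
R(b(O(-1, -5)))/3488 = 20/3488 = 20*(1/3488) = 5/872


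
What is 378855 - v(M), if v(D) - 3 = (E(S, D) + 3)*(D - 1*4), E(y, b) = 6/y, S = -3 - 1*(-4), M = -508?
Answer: 383460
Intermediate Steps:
S = 1 (S = -3 + 4 = 1)
v(D) = -33 + 9*D (v(D) = 3 + (6/1 + 3)*(D - 1*4) = 3 + (6*1 + 3)*(D - 4) = 3 + (6 + 3)*(-4 + D) = 3 + 9*(-4 + D) = 3 + (-36 + 9*D) = -33 + 9*D)
378855 - v(M) = 378855 - (-33 + 9*(-508)) = 378855 - (-33 - 4572) = 378855 - 1*(-4605) = 378855 + 4605 = 383460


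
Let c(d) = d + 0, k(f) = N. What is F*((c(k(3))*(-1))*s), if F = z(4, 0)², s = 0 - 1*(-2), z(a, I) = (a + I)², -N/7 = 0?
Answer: 0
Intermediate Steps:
N = 0 (N = -7*0 = 0)
k(f) = 0
z(a, I) = (I + a)²
c(d) = d
s = 2 (s = 0 + 2 = 2)
F = 256 (F = ((0 + 4)²)² = (4²)² = 16² = 256)
F*((c(k(3))*(-1))*s) = 256*((0*(-1))*2) = 256*(0*2) = 256*0 = 0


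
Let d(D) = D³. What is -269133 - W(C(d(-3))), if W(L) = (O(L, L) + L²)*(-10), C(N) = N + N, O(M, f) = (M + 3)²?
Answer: -213963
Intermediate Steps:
O(M, f) = (3 + M)²
C(N) = 2*N
W(L) = -10*L² - 10*(3 + L)² (W(L) = ((3 + L)² + L²)*(-10) = (L² + (3 + L)²)*(-10) = -10*L² - 10*(3 + L)²)
-269133 - W(C(d(-3))) = -269133 - (-10*(2*(-3)³)² - 10*(3 + 2*(-3)³)²) = -269133 - (-10*(2*(-27))² - 10*(3 + 2*(-27))²) = -269133 - (-10*(-54)² - 10*(3 - 54)²) = -269133 - (-10*2916 - 10*(-51)²) = -269133 - (-29160 - 10*2601) = -269133 - (-29160 - 26010) = -269133 - 1*(-55170) = -269133 + 55170 = -213963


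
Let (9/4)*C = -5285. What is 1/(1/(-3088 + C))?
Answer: -48932/9 ≈ -5436.9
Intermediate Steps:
C = -21140/9 (C = (4/9)*(-5285) = -21140/9 ≈ -2348.9)
1/(1/(-3088 + C)) = 1/(1/(-3088 - 21140/9)) = 1/(1/(-48932/9)) = 1/(-9/48932) = -48932/9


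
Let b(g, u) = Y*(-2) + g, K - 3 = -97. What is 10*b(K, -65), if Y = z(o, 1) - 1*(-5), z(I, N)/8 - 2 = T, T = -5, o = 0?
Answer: -560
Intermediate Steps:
K = -94 (K = 3 - 97 = -94)
z(I, N) = -24 (z(I, N) = 16 + 8*(-5) = 16 - 40 = -24)
Y = -19 (Y = -24 - 1*(-5) = -24 + 5 = -19)
b(g, u) = 38 + g (b(g, u) = -19*(-2) + g = 38 + g)
10*b(K, -65) = 10*(38 - 94) = 10*(-56) = -560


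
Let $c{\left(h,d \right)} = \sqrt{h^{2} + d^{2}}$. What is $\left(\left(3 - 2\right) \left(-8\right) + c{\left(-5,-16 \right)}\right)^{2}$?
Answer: $\left(-8 + \sqrt{281}\right)^{2} \approx 76.791$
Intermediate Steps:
$c{\left(h,d \right)} = \sqrt{d^{2} + h^{2}}$
$\left(\left(3 - 2\right) \left(-8\right) + c{\left(-5,-16 \right)}\right)^{2} = \left(\left(3 - 2\right) \left(-8\right) + \sqrt{\left(-16\right)^{2} + \left(-5\right)^{2}}\right)^{2} = \left(1 \left(-8\right) + \sqrt{256 + 25}\right)^{2} = \left(-8 + \sqrt{281}\right)^{2}$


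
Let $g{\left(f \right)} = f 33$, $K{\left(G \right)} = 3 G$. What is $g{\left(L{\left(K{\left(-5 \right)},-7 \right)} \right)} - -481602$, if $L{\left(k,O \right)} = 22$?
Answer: $482328$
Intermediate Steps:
$g{\left(f \right)} = 33 f$
$g{\left(L{\left(K{\left(-5 \right)},-7 \right)} \right)} - -481602 = 33 \cdot 22 - -481602 = 726 + 481602 = 482328$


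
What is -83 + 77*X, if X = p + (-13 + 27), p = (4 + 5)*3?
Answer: 3074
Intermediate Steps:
p = 27 (p = 9*3 = 27)
X = 41 (X = 27 + (-13 + 27) = 27 + 14 = 41)
-83 + 77*X = -83 + 77*41 = -83 + 3157 = 3074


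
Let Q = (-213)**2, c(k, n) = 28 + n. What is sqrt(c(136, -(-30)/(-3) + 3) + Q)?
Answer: sqrt(45390) ≈ 213.05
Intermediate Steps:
Q = 45369
sqrt(c(136, -(-30)/(-3) + 3) + Q) = sqrt((28 + (-(-30)/(-3) + 3)) + 45369) = sqrt((28 + (-(-30)*(-1)/3 + 3)) + 45369) = sqrt((28 + (-6*5/3 + 3)) + 45369) = sqrt((28 + (-10 + 3)) + 45369) = sqrt((28 - 7) + 45369) = sqrt(21 + 45369) = sqrt(45390)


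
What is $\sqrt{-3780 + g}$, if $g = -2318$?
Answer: $i \sqrt{6098} \approx 78.09 i$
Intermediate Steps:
$\sqrt{-3780 + g} = \sqrt{-3780 - 2318} = \sqrt{-6098} = i \sqrt{6098}$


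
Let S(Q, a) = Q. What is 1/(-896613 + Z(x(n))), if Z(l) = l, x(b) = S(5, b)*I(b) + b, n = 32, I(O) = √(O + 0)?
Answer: -896581/803857488761 - 20*√2/803857488761 ≈ -1.1154e-6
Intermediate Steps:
I(O) = √O
x(b) = b + 5*√b (x(b) = 5*√b + b = b + 5*√b)
1/(-896613 + Z(x(n))) = 1/(-896613 + (32 + 5*√32)) = 1/(-896613 + (32 + 5*(4*√2))) = 1/(-896613 + (32 + 20*√2)) = 1/(-896581 + 20*√2)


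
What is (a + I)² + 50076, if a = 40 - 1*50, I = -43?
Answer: 52885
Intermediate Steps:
a = -10 (a = 40 - 50 = -10)
(a + I)² + 50076 = (-10 - 43)² + 50076 = (-53)² + 50076 = 2809 + 50076 = 52885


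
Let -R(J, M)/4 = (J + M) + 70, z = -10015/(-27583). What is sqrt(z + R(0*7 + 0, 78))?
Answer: 23*I*sqrt(850907967)/27583 ≈ 24.324*I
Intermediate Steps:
z = 10015/27583 (z = -10015*(-1/27583) = 10015/27583 ≈ 0.36309)
R(J, M) = -280 - 4*J - 4*M (R(J, M) = -4*((J + M) + 70) = -4*(70 + J + M) = -280 - 4*J - 4*M)
sqrt(z + R(0*7 + 0, 78)) = sqrt(10015/27583 + (-280 - 4*(0*7 + 0) - 4*78)) = sqrt(10015/27583 + (-280 - 4*(0 + 0) - 312)) = sqrt(10015/27583 + (-280 - 4*0 - 312)) = sqrt(10015/27583 + (-280 + 0 - 312)) = sqrt(10015/27583 - 592) = sqrt(-16319121/27583) = 23*I*sqrt(850907967)/27583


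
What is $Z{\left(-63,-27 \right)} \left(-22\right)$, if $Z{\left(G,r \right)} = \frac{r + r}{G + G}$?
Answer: $- \frac{66}{7} \approx -9.4286$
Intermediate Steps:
$Z{\left(G,r \right)} = \frac{r}{G}$ ($Z{\left(G,r \right)} = \frac{2 r}{2 G} = 2 r \frac{1}{2 G} = \frac{r}{G}$)
$Z{\left(-63,-27 \right)} \left(-22\right) = - \frac{27}{-63} \left(-22\right) = \left(-27\right) \left(- \frac{1}{63}\right) \left(-22\right) = \frac{3}{7} \left(-22\right) = - \frac{66}{7}$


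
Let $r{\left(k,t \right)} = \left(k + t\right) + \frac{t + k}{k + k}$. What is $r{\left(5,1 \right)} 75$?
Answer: $495$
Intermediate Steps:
$r{\left(k,t \right)} = k + t + \frac{k + t}{2 k}$ ($r{\left(k,t \right)} = \left(k + t\right) + \frac{k + t}{2 k} = k + t + \frac{k + t}{2 k}$)
$r{\left(5,1 \right)} 75 = \left(\frac{1}{2} + 5 + 1 + \frac{1}{2} \cdot 1 \cdot \frac{1}{5}\right) 75 = \left(\frac{1}{2} + 5 + 1 + \frac{1}{10}\right) 75 = \frac{33}{5} \cdot 75 = 495$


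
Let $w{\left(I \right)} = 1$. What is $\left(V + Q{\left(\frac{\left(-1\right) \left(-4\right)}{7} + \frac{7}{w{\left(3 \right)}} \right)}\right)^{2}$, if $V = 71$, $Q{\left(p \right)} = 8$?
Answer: $6241$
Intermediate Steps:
$\left(V + Q{\left(\frac{\left(-1\right) \left(-4\right)}{7} + \frac{7}{w{\left(3 \right)}} \right)}\right)^{2} = \left(71 + 8\right)^{2} = 79^{2} = 6241$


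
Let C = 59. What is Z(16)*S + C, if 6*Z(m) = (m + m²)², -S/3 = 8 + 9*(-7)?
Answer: 2034619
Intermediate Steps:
S = 165 (S = -3*(8 + 9*(-7)) = -3*(8 - 63) = -3*(-55) = 165)
Z(m) = (m + m²)²/6
Z(16)*S + C = ((⅙)*16²*(1 + 16)²)*165 + 59 = ((⅙)*256*17²)*165 + 59 = ((⅙)*256*289)*165 + 59 = (36992/3)*165 + 59 = 2034560 + 59 = 2034619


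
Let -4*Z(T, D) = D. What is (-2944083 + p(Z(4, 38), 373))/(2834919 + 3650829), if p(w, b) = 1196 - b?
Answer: -735815/1621437 ≈ -0.45380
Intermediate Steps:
Z(T, D) = -D/4
(-2944083 + p(Z(4, 38), 373))/(2834919 + 3650829) = (-2944083 + (1196 - 1*373))/(2834919 + 3650829) = (-2944083 + (1196 - 373))/6485748 = (-2944083 + 823)*(1/6485748) = -2943260*1/6485748 = -735815/1621437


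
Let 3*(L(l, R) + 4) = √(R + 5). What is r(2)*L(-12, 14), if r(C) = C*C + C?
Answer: -24 + 2*√19 ≈ -15.282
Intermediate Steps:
r(C) = C + C² (r(C) = C² + C = C + C²)
L(l, R) = -4 + √(5 + R)/3 (L(l, R) = -4 + √(R + 5)/3 = -4 + √(5 + R)/3)
r(2)*L(-12, 14) = (2*(1 + 2))*(-4 + √(5 + 14)/3) = (2*3)*(-4 + √19/3) = 6*(-4 + √19/3) = -24 + 2*√19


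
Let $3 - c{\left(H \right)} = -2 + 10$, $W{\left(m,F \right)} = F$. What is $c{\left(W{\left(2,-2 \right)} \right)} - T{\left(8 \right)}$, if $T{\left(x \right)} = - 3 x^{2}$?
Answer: $187$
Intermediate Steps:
$c{\left(H \right)} = -5$ ($c{\left(H \right)} = 3 - \left(-2 + 10\right) = 3 - 8 = -5$)
$c{\left(W{\left(2,-2 \right)} \right)} - T{\left(8 \right)} = -5 - - 3 \cdot 8^{2} = -5 - \left(-3\right) 64 = -5 - -192 = -5 + 192 = 187$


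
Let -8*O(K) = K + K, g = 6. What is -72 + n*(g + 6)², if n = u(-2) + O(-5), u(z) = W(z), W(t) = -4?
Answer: -468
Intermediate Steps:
u(z) = -4
O(K) = -K/4 (O(K) = -(K + K)/8 = -K/4)
n = -11/4 (n = -4 - ¼*(-5) = -4 + 5/4 = -11/4 ≈ -2.7500)
-72 + n*(g + 6)² = -72 - 11*(6 + 6)²/4 = -72 - 11/4*12² = -72 - 11/4*144 = -72 - 396 = -468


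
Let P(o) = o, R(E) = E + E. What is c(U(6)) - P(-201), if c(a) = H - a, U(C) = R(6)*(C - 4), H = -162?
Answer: 15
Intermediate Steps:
R(E) = 2*E
U(C) = -48 + 12*C (U(C) = (2*6)*(C - 4) = 12*(-4 + C) = -48 + 12*C)
c(a) = -162 - a
c(U(6)) - P(-201) = (-162 - (-48 + 12*6)) - 1*(-201) = (-162 - (-48 + 72)) + 201 = (-162 - 1*24) + 201 = (-162 - 24) + 201 = -186 + 201 = 15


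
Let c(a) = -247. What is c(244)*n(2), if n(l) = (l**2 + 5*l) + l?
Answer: -3952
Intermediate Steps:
n(l) = l**2 + 6*l
c(244)*n(2) = -494*(6 + 2) = -494*8 = -247*16 = -3952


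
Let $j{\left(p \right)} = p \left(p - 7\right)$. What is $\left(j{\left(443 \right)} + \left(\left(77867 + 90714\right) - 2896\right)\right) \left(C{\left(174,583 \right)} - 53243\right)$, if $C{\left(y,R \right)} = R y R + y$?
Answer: $21202586870961$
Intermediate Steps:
$C{\left(y,R \right)} = y + y R^{2}$ ($C{\left(y,R \right)} = y R^{2} + y = y + y R^{2}$)
$j{\left(p \right)} = p \left(-7 + p\right)$
$\left(j{\left(443 \right)} + \left(\left(77867 + 90714\right) - 2896\right)\right) \left(C{\left(174,583 \right)} - 53243\right) = \left(443 \left(-7 + 443\right) + \left(\left(77867 + 90714\right) - 2896\right)\right) \left(174 \left(1 + 583^{2}\right) - 53243\right) = \left(443 \cdot 436 + \left(168581 - 2896\right)\right) \left(174 \left(1 + 339889\right) - 53243\right) = \left(193148 + 165685\right) \left(174 \cdot 339890 - 53243\right) = 358833 \left(59140860 - 53243\right) = 358833 \cdot 59087617 = 21202586870961$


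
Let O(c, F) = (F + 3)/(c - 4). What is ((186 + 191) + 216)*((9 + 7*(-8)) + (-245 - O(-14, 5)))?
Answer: -1556032/9 ≈ -1.7289e+5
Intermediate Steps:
O(c, F) = (3 + F)/(-4 + c)
((186 + 191) + 216)*((9 + 7*(-8)) + (-245 - O(-14, 5))) = ((186 + 191) + 216)*((9 + 7*(-8)) + (-245 - (3 + 5)/(-4 - 14))) = (377 + 216)*((9 - 56) + (-245 - 8/(-18))) = 593*(-47 + (-245 - (-1)*8/18)) = 593*(-47 + (-245 - 1*(-4/9))) = 593*(-47 + (-245 + 4/9)) = 593*(-47 - 2201/9) = 593*(-2624/9) = -1556032/9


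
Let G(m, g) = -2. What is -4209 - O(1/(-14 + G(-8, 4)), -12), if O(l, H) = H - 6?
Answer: -4191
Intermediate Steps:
O(l, H) = -6 + H
-4209 - O(1/(-14 + G(-8, 4)), -12) = -4209 - (-6 - 12) = -4209 - 1*(-18) = -4209 + 18 = -4191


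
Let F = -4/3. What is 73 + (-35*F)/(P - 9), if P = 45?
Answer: 2006/27 ≈ 74.296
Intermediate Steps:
F = -4/3 (F = -4*⅓ = -4/3 ≈ -1.3333)
73 + (-35*F)/(P - 9) = 73 + (-35*(-4/3))/(45 - 9) = 73 + (140/3)/36 = 73 + (1/36)*(140/3) = 73 + 35/27 = 2006/27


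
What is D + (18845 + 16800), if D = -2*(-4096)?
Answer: 43837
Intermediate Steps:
D = 8192
D + (18845 + 16800) = 8192 + (18845 + 16800) = 8192 + 35645 = 43837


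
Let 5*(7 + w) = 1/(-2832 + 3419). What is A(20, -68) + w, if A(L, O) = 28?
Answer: 61636/2935 ≈ 21.000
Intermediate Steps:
w = -20544/2935 (w = -7 + 1/(5*(-2832 + 3419)) = -7 + (1/5)/587 = -7 + (1/5)*(1/587) = -7 + 1/2935 = -20544/2935 ≈ -6.9997)
A(20, -68) + w = 28 - 20544/2935 = 61636/2935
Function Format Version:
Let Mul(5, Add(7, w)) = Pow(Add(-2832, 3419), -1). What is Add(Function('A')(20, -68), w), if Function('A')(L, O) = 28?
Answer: Rational(61636, 2935) ≈ 21.000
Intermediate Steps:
w = Rational(-20544, 2935) (w = Add(-7, Mul(Rational(1, 5), Pow(Add(-2832, 3419), -1))) = Add(-7, Mul(Rational(1, 5), Pow(587, -1))) = Add(-7, Mul(Rational(1, 5), Rational(1, 587))) = Add(-7, Rational(1, 2935)) = Rational(-20544, 2935) ≈ -6.9997)
Add(Function('A')(20, -68), w) = Add(28, Rational(-20544, 2935)) = Rational(61636, 2935)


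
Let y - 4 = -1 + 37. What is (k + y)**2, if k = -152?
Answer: 12544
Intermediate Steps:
y = 40 (y = 4 + (-1 + 37) = 4 + 36 = 40)
(k + y)**2 = (-152 + 40)**2 = (-112)**2 = 12544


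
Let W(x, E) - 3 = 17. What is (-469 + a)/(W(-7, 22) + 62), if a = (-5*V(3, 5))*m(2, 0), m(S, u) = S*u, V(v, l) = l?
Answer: -469/82 ≈ -5.7195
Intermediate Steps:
W(x, E) = 20 (W(x, E) = 3 + 17 = 20)
a = 0 (a = (-5*5)*(2*0) = -25*0 = 0)
(-469 + a)/(W(-7, 22) + 62) = (-469 + 0)/(20 + 62) = -469/82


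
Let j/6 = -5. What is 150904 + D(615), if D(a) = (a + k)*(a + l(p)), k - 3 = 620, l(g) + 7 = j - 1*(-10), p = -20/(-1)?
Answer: 878848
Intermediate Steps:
j = -30 (j = 6*(-5) = -30)
p = 20 (p = -20*(-1) = 20)
l(g) = -27 (l(g) = -7 + (-30 - 1*(-10)) = -7 + (-30 + 10) = -7 - 20 = -27)
k = 623 (k = 3 + 620 = 623)
D(a) = (-27 + a)*(623 + a) (D(a) = (a + 623)*(a - 27) = (623 + a)*(-27 + a) = (-27 + a)*(623 + a))
150904 + D(615) = 150904 + (-16821 + 615**2 + 596*615) = 150904 + (-16821 + 378225 + 366540) = 150904 + 727944 = 878848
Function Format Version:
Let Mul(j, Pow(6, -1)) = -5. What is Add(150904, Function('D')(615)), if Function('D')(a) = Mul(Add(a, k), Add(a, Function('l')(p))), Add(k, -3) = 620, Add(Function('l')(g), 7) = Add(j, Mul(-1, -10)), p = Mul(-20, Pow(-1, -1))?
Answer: 878848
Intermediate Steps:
j = -30 (j = Mul(6, -5) = -30)
p = 20 (p = Mul(-20, -1) = 20)
Function('l')(g) = -27 (Function('l')(g) = Add(-7, Add(-30, Mul(-1, -10))) = Add(-7, Add(-30, 10)) = Add(-7, -20) = -27)
k = 623 (k = Add(3, 620) = 623)
Function('D')(a) = Mul(Add(-27, a), Add(623, a)) (Function('D')(a) = Mul(Add(a, 623), Add(a, -27)) = Mul(Add(623, a), Add(-27, a)) = Mul(Add(-27, a), Add(623, a)))
Add(150904, Function('D')(615)) = Add(150904, Add(-16821, Pow(615, 2), Mul(596, 615))) = Add(150904, Add(-16821, 378225, 366540)) = Add(150904, 727944) = 878848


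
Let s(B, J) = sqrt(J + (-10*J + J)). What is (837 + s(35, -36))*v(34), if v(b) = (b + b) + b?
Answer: 85374 + 1224*sqrt(2) ≈ 87105.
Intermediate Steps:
s(B, J) = 2*sqrt(2)*sqrt(-J) (s(B, J) = sqrt(J - 9*J) = sqrt(-8*J) = 2*sqrt(2)*sqrt(-J))
v(b) = 3*b (v(b) = 2*b + b = 3*b)
(837 + s(35, -36))*v(34) = (837 + 2*sqrt(2)*sqrt(-1*(-36)))*(3*34) = (837 + 2*sqrt(2)*sqrt(36))*102 = (837 + 2*sqrt(2)*6)*102 = (837 + 12*sqrt(2))*102 = 85374 + 1224*sqrt(2)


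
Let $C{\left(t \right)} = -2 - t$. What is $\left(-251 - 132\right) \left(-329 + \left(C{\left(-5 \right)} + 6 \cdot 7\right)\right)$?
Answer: $108772$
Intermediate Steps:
$\left(-251 - 132\right) \left(-329 + \left(C{\left(-5 \right)} + 6 \cdot 7\right)\right) = \left(-251 - 132\right) \left(-329 + \left(\left(-2 - -5\right) + 6 \cdot 7\right)\right) = - 383 \left(-329 + \left(\left(-2 + 5\right) + 42\right)\right) = - 383 \left(-329 + \left(3 + 42\right)\right) = - 383 \left(-329 + 45\right) = \left(-383\right) \left(-284\right) = 108772$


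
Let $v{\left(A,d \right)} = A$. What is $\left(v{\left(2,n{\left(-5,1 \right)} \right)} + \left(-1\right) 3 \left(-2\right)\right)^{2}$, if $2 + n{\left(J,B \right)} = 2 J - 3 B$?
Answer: $64$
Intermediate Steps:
$n{\left(J,B \right)} = -2 - 3 B + 2 J$ ($n{\left(J,B \right)} = -2 - \left(- 2 J + 3 B\right) = -2 - 3 B + 2 J$)
$\left(v{\left(2,n{\left(-5,1 \right)} \right)} + \left(-1\right) 3 \left(-2\right)\right)^{2} = \left(2 + \left(-1\right) 3 \left(-2\right)\right)^{2} = \left(2 - -6\right)^{2} = \left(2 + 6\right)^{2} = 8^{2} = 64$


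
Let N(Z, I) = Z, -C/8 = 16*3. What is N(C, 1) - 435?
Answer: -819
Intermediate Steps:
C = -384 (C = -128*3 = -8*48 = -384)
N(C, 1) - 435 = -384 - 435 = -819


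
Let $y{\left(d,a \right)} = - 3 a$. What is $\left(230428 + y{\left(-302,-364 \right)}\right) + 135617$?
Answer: $367137$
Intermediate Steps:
$\left(230428 + y{\left(-302,-364 \right)}\right) + 135617 = \left(230428 - -1092\right) + 135617 = \left(230428 + 1092\right) + 135617 = 231520 + 135617 = 367137$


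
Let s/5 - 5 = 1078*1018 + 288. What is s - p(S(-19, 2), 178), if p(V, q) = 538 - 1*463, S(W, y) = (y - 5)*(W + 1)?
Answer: 5488410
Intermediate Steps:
S(W, y) = (1 + W)*(-5 + y) (S(W, y) = (-5 + y)*(1 + W) = (1 + W)*(-5 + y))
p(V, q) = 75 (p(V, q) = 538 - 463 = 75)
s = 5488485 (s = 25 + 5*(1078*1018 + 288) = 25 + 5*(1097404 + 288) = 25 + 5*1097692 = 25 + 5488460 = 5488485)
s - p(S(-19, 2), 178) = 5488485 - 1*75 = 5488485 - 75 = 5488410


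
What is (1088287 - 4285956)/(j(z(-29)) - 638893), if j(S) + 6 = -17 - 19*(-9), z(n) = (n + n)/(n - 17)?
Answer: 3197669/638745 ≈ 5.0062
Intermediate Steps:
z(n) = 2*n/(-17 + n) (z(n) = (2*n)/(-17 + n) = 2*n/(-17 + n))
j(S) = 148 (j(S) = -6 + (-17 - 19*(-9)) = -6 + (-17 + 171) = -6 + 154 = 148)
(1088287 - 4285956)/(j(z(-29)) - 638893) = (1088287 - 4285956)/(148 - 638893) = -3197669/(-638745) = -3197669*(-1/638745) = 3197669/638745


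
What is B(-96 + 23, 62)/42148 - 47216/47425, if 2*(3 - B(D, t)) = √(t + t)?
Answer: -1989917693/1998868900 - √31/42148 ≈ -0.99565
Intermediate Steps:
B(D, t) = 3 - √2*√t/2 (B(D, t) = 3 - √(t + t)/2 = 3 - √2*√t/2)
B(-96 + 23, 62)/42148 - 47216/47425 = (3 - √2*√62/2)/42148 - 47216/47425 = (3 - √31)*(1/42148) - 47216*1/47425 = (3/42148 - √31/42148) - 47216/47425 = -1989917693/1998868900 - √31/42148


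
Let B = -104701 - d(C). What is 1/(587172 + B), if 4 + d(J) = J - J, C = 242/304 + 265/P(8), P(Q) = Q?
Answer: 1/482475 ≈ 2.0726e-6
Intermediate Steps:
C = 1289/38 (C = 242/304 + 265/8 = 242*(1/304) + 265*(⅛) = 121/152 + 265/8 = 1289/38 ≈ 33.921)
d(J) = -4 (d(J) = -4 + (J - J) = -4 + 0 = -4)
B = -104697 (B = -104701 - 1*(-4) = -104701 + 4 = -104697)
1/(587172 + B) = 1/(587172 - 104697) = 1/482475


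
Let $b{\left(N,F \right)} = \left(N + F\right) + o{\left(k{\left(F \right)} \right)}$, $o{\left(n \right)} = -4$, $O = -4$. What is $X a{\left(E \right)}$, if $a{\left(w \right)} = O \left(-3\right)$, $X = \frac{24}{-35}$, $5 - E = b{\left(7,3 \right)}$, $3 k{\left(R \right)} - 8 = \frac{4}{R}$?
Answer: $- \frac{288}{35} \approx -8.2286$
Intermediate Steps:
$k{\left(R \right)} = \frac{8}{3} + \frac{4}{3 R}$ ($k{\left(R \right)} = \frac{8}{3} + \frac{4 \frac{1}{R}}{3} = \frac{8}{3} + \frac{4}{3 R}$)
$b{\left(N,F \right)} = -4 + F + N$ ($b{\left(N,F \right)} = \left(N + F\right) - 4 = \left(F + N\right) - 4 = -4 + F + N$)
$E = -1$ ($E = 5 - \left(-4 + 3 + 7\right) = 5 - 6 = -1$)
$X = - \frac{24}{35}$ ($X = 24 \left(- \frac{1}{35}\right) = - \frac{24}{35} \approx -0.68571$)
$a{\left(w \right)} = 12$ ($a{\left(w \right)} = \left(-4\right) \left(-3\right) = 12$)
$X a{\left(E \right)} = \left(- \frac{24}{35}\right) 12 = - \frac{288}{35}$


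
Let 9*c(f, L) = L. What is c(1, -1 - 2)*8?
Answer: -8/3 ≈ -2.6667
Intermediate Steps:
c(f, L) = L/9
c(1, -1 - 2)*8 = ((-1 - 2)/9)*8 = ((⅑)*(-3))*8 = -⅓*8 = -8/3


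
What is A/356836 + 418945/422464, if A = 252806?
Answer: 2785827087/1638590912 ≈ 1.7001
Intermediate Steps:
A/356836 + 418945/422464 = 252806/356836 + 418945/422464 = 252806*(1/356836) + 418945*(1/422464) = 126403/178418 + 18215/18368 = 2785827087/1638590912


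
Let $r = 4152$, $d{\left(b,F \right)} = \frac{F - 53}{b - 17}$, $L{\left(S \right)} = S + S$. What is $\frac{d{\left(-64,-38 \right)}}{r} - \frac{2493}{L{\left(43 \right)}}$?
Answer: $- \frac{419208995}{14461416} \approx -28.988$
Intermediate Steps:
$L{\left(S \right)} = 2 S$
$d{\left(b,F \right)} = \frac{-53 + F}{-17 + b}$
$\frac{d{\left(-64,-38 \right)}}{r} - \frac{2493}{L{\left(43 \right)}} = \frac{\frac{1}{-17 - 64} \left(-53 - 38\right)}{4152} - \frac{2493}{2 \cdot 43} = \frac{1}{-81} \left(-91\right) \frac{1}{4152} - \frac{2493}{86} = \left(- \frac{1}{81}\right) \left(-91\right) \frac{1}{4152} - \frac{2493}{86} = \frac{91}{81} \cdot \frac{1}{4152} - \frac{2493}{86} = \frac{91}{336312} - \frac{2493}{86} = - \frac{419208995}{14461416}$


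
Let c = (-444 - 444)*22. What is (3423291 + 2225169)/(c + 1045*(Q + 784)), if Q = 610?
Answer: 2824230/718597 ≈ 3.9302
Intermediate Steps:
c = -19536 (c = -888*22 = -19536)
(3423291 + 2225169)/(c + 1045*(Q + 784)) = (3423291 + 2225169)/(-19536 + 1045*(610 + 784)) = 5648460/(-19536 + 1045*1394) = 5648460/(-19536 + 1456730) = 5648460/1437194 = 5648460*(1/1437194) = 2824230/718597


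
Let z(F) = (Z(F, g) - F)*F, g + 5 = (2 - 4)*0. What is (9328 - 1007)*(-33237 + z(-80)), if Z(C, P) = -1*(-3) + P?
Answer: -328488117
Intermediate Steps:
g = -5 (g = -5 + (2 - 4)*0 = -5 - 2*0 = -5 + 0 = -5)
Z(C, P) = 3 + P
z(F) = F*(-2 - F) (z(F) = ((3 - 5) - F)*F = (-2 - F)*F = F*(-2 - F))
(9328 - 1007)*(-33237 + z(-80)) = (9328 - 1007)*(-33237 - 1*(-80)*(2 - 80)) = 8321*(-33237 - 1*(-80)*(-78)) = 8321*(-33237 - 6240) = 8321*(-39477) = -328488117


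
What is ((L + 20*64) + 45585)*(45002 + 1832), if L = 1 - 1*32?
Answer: 2193423556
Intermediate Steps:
L = -31 (L = 1 - 32 = -31)
((L + 20*64) + 45585)*(45002 + 1832) = ((-31 + 20*64) + 45585)*(45002 + 1832) = ((-31 + 1280) + 45585)*46834 = (1249 + 45585)*46834 = 46834*46834 = 2193423556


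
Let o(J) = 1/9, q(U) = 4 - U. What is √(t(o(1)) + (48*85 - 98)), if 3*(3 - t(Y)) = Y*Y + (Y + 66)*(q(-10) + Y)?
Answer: √2678367/27 ≈ 60.614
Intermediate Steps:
o(J) = ⅑
t(Y) = 3 - Y²/3 - (14 + Y)*(66 + Y)/3 (t(Y) = 3 - (Y*Y + (Y + 66)*((4 - 1*(-10)) + Y))/3 = 3 - (Y² + (66 + Y)*((4 + 10) + Y))/3 = 3 - (Y² + (66 + Y)*(14 + Y))/3 = 3 - (Y² + (14 + Y)*(66 + Y))/3 = 3 + (-Y²/3 - (14 + Y)*(66 + Y)/3) = 3 - Y²/3 - (14 + Y)*(66 + Y)/3)
√(t(o(1)) + (48*85 - 98)) = √((-305 - 80/3*⅑ - 2*(⅑)²/3) + (48*85 - 98)) = √((-305 - 80/27 - ⅔*1/81) + (4080 - 98)) = √((-305 - 80/27 - 2/243) + 3982) = √(-74837/243 + 3982) = √(892789/243) = √2678367/27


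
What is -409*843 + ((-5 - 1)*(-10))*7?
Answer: -344367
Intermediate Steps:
-409*843 + ((-5 - 1)*(-10))*7 = -344787 - 6*(-10)*7 = -344787 + 60*7 = -344787 + 420 = -344367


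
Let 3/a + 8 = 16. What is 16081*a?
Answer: 48243/8 ≈ 6030.4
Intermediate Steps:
a = 3/8 (a = 3/(-8 + 16) = 3/8 ≈ 0.37500)
16081*a = 16081*(3/8) = 48243/8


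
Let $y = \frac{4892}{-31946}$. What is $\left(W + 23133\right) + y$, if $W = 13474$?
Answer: $\frac{584721165}{15973} \approx 36607.0$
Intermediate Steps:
$y = - \frac{2446}{15973}$ ($y = 4892 \left(- \frac{1}{31946}\right) = - \frac{2446}{15973} \approx -0.15313$)
$\left(W + 23133\right) + y = \left(13474 + 23133\right) - \frac{2446}{15973} = 36607 - \frac{2446}{15973} = \frac{584721165}{15973}$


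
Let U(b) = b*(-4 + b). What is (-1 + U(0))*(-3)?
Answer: 3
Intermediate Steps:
(-1 + U(0))*(-3) = (-1 + 0*(-4 + 0))*(-3) = (-1 + 0*(-4))*(-3) = (-1 + 0)*(-3) = -1*(-3) = 3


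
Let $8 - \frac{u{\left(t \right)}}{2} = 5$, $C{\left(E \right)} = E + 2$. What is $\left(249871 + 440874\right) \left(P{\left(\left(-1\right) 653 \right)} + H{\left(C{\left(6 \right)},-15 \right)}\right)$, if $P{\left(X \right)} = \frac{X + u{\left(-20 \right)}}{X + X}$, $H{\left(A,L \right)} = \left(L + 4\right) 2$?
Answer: $- \frac{19399573325}{1306} \approx -1.4854 \cdot 10^{7}$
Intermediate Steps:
$C{\left(E \right)} = 2 + E$
$u{\left(t \right)} = 6$ ($u{\left(t \right)} = 16 - 10 = 6$)
$H{\left(A,L \right)} = 8 + 2 L$ ($H{\left(A,L \right)} = \left(4 + L\right) 2 = 8 + 2 L$)
$P{\left(X \right)} = \frac{6 + X}{2 X}$ ($P{\left(X \right)} = \frac{X + 6}{X + X} = \frac{6 + X}{2 X}$)
$\left(249871 + 440874\right) \left(P{\left(\left(-1\right) 653 \right)} + H{\left(C{\left(6 \right)},-15 \right)}\right) = \left(249871 + 440874\right) \left(\frac{6 - 653}{2 \left(\left(-1\right) 653\right)} + \left(8 + 2 \left(-15\right)\right)\right) = 690745 \left(\frac{6 - 653}{2 \left(-653\right)} + \left(8 - 30\right)\right) = 690745 \left(\frac{1}{2} \left(- \frac{1}{653}\right) \left(-647\right) - 22\right) = 690745 \left(\frac{647}{1306} - 22\right) = 690745 \left(- \frac{28085}{1306}\right) = - \frac{19399573325}{1306}$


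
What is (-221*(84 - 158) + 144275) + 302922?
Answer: 463551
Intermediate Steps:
(-221*(84 - 158) + 144275) + 302922 = (-221*(-74) + 144275) + 302922 = (16354 + 144275) + 302922 = 160629 + 302922 = 463551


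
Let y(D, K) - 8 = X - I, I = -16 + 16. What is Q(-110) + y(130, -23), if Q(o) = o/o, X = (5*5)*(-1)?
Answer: -16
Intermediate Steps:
I = 0
X = -25 (X = 25*(-1) = -25)
Q(o) = 1
y(D, K) = -17 (y(D, K) = 8 + (-25 - 1*0) = 8 + (-25 + 0) = 8 - 25 = -17)
Q(-110) + y(130, -23) = 1 - 17 = -16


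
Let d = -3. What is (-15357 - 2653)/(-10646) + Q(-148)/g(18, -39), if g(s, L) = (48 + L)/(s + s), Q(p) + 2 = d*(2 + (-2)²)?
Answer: -416835/5323 ≈ -78.308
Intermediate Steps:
Q(p) = -20 (Q(p) = -2 - 3*(2 + (-2)²) = -2 - 3*(2 + 4) = -2 - 3*6 = -2 - 18 = -20)
g(s, L) = (48 + L)/(2*s) (g(s, L) = (48 + L)/((2*s)) = (48 + L)*(1/(2*s)) = (48 + L)/(2*s))
(-15357 - 2653)/(-10646) + Q(-148)/g(18, -39) = (-15357 - 2653)/(-10646) - 20*36/(48 - 39) = -18010*(-1/10646) - 20/((½)*(1/18)*9) = 9005/5323 - 20/¼ = 9005/5323 - 20*4 = 9005/5323 - 80 = -416835/5323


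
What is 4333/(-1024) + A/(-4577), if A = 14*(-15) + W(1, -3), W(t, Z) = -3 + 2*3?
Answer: -853051/203776 ≈ -4.1862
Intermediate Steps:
W(t, Z) = 3 (W(t, Z) = -3 + 6 = 3)
A = -207 (A = 14*(-15) + 3 = -210 + 3 = -207)
4333/(-1024) + A/(-4577) = 4333/(-1024) - 207/(-4577) = 4333*(-1/1024) - 207*(-1/4577) = -4333/1024 + 9/199 = -853051/203776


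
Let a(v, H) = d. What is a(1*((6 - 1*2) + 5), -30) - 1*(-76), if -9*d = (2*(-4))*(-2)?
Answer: 668/9 ≈ 74.222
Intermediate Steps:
d = -16/9 (d = -2*(-4)*(-2)/9 = -(-8)*(-2)/9 = -⅑*16 = -16/9 ≈ -1.7778)
a(v, H) = -16/9
a(1*((6 - 1*2) + 5), -30) - 1*(-76) = -16/9 - 1*(-76) = -16/9 + 76 = 668/9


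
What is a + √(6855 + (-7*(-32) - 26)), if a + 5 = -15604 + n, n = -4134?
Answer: -19743 + √7053 ≈ -19659.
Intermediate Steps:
a = -19743 (a = -5 + (-15604 - 4134) = -5 - 19738 = -19743)
a + √(6855 + (-7*(-32) - 26)) = -19743 + √(6855 + (-7*(-32) - 26)) = -19743 + √(6855 + (224 - 26)) = -19743 + √(6855 + 198) = -19743 + √7053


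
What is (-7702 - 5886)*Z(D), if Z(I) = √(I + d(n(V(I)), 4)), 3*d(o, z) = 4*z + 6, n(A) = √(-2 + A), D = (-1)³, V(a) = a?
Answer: -13588*√57/3 ≈ -34196.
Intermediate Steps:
D = -1
d(o, z) = 2 + 4*z/3 (d(o, z) = (4*z + 6)/3 = (6 + 4*z)/3 = 2 + 4*z/3)
Z(I) = √(22/3 + I) (Z(I) = √(I + (2 + (4/3)*4)) = √(I + (2 + 16/3)) = √(I + 22/3) = √(22/3 + I))
(-7702 - 5886)*Z(D) = (-7702 - 5886)*(√(66 + 9*(-1))/3) = -13588*√(66 - 9)/3 = -13588*√57/3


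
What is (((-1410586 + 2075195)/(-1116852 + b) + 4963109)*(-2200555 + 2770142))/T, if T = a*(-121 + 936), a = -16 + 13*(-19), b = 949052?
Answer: -474357194459300917/35967091000 ≈ -1.3189e+7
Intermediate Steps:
a = -263 (a = -16 - 247 = -263)
T = -214345 (T = -263*(-121 + 936) = -263*815 = -214345)
(((-1410586 + 2075195)/(-1116852 + b) + 4963109)*(-2200555 + 2770142))/T = (((-1410586 + 2075195)/(-1116852 + 949052) + 4963109)*(-2200555 + 2770142))/(-214345) = ((664609/(-167800) + 4963109)*569587)*(-1/214345) = ((664609*(-1/167800) + 4963109)*569587)*(-1/214345) = ((-664609/167800 + 4963109)*569587)*(-1/214345) = ((832809025591/167800)*569587)*(-1/214345) = (474357194459300917/167800)*(-1/214345) = -474357194459300917/35967091000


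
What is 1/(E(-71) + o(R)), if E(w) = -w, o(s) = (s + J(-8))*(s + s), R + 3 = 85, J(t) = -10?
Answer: 1/11879 ≈ 8.4182e-5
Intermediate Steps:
R = 82 (R = -3 + 85 = 82)
o(s) = 2*s*(-10 + s) (o(s) = (s - 10)*(s + s) = (-10 + s)*(2*s) = 2*s*(-10 + s))
1/(E(-71) + o(R)) = 1/(-1*(-71) + 2*82*(-10 + 82)) = 1/(71 + 2*82*72) = 1/(71 + 11808) = 1/11879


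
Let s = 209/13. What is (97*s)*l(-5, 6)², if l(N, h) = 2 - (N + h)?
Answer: 20273/13 ≈ 1559.5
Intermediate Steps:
l(N, h) = 2 - N - h (l(N, h) = 2 + (-N - h) = 2 - N - h)
s = 209/13 (s = 209*(1/13) = 209/13 ≈ 16.077)
(97*s)*l(-5, 6)² = (97*(209/13))*(2 - 1*(-5) - 1*6)² = 20273*(2 + 5 - 6)²/13 = (20273/13)*1² = (20273/13)*1 = 20273/13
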